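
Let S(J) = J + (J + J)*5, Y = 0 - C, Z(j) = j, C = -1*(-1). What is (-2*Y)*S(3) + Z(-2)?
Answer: 64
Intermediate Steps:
C = 1
Y = -1 (Y = 0 - 1*1 = 0 - 1 = -1)
S(J) = 11*J (S(J) = J + (2*J)*5 = J + 10*J = 11*J)
(-2*Y)*S(3) + Z(-2) = (-2*(-1))*(11*3) - 2 = 2*33 - 2 = 66 - 2 = 64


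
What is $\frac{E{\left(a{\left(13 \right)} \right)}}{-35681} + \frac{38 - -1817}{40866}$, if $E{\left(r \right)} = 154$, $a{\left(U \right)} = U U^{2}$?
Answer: $\frac{8556413}{208305678} \approx 0.041076$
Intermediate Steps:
$a{\left(U \right)} = U^{3}$
$\frac{E{\left(a{\left(13 \right)} \right)}}{-35681} + \frac{38 - -1817}{40866} = \frac{154}{-35681} + \frac{38 - -1817}{40866} = 154 \left(- \frac{1}{35681}\right) + \left(38 + 1817\right) \frac{1}{40866} = - \frac{154}{35681} + 1855 \cdot \frac{1}{40866} = - \frac{154}{35681} + \frac{265}{5838} = \frac{8556413}{208305678}$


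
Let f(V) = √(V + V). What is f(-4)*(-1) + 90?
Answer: 90 - 2*I*√2 ≈ 90.0 - 2.8284*I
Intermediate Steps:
f(V) = √2*√V (f(V) = √(2*V) = √2*√V)
f(-4)*(-1) + 90 = (√2*√(-4))*(-1) + 90 = (√2*(2*I))*(-1) + 90 = (2*I*√2)*(-1) + 90 = -2*I*√2 + 90 = 90 - 2*I*√2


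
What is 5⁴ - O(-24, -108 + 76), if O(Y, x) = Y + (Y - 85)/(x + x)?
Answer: 41427/64 ≈ 647.30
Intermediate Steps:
O(Y, x) = Y + (-85 + Y)/(2*x) (O(Y, x) = Y + (-85 + Y)/((2*x)) = Y + (-85 + Y)*(1/(2*x)) = Y + (-85 + Y)/(2*x))
5⁴ - O(-24, -108 + 76) = 5⁴ - (-85 - 24 + 2*(-24)*(-108 + 76))/(2*(-108 + 76)) = 625 - (-85 - 24 + 2*(-24)*(-32))/(2*(-32)) = 625 - (-1)*(-85 - 24 + 1536)/(2*32) = 625 - (-1)*1427/(2*32) = 625 - 1*(-1427/64) = 625 + 1427/64 = 41427/64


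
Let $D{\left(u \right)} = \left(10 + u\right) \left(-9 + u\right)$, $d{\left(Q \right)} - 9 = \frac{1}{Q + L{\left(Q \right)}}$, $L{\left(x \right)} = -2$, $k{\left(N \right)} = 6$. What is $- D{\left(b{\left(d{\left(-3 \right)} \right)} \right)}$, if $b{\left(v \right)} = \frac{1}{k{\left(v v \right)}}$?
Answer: $\frac{3233}{36} \approx 89.806$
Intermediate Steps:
$d{\left(Q \right)} = 9 + \frac{1}{-2 + Q}$ ($d{\left(Q \right)} = 9 + \frac{1}{Q - 2} = 9 + \frac{1}{-2 + Q}$)
$b{\left(v \right)} = \frac{1}{6}$
$D{\left(u \right)} = \left(-9 + u\right) \left(10 + u\right)$
$- D{\left(b{\left(d{\left(-3 \right)} \right)} \right)} = - (-90 + \frac{1}{6} + \left(\frac{1}{6}\right)^{2}) = - (-90 + \frac{1}{6} + \frac{1}{36}) = \left(-1\right) \left(- \frac{3233}{36}\right) = \frac{3233}{36}$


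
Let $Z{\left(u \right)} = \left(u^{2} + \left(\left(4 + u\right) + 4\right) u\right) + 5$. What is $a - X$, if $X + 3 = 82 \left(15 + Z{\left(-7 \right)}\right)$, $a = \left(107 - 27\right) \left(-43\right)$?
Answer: $-8521$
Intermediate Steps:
$Z{\left(u \right)} = 5 + u^{2} + u \left(8 + u\right)$ ($Z{\left(u \right)} = \left(u^{2} + \left(8 + u\right) u\right) + 5 = \left(u^{2} + u \left(8 + u\right)\right) + 5 = 5 + u^{2} + u \left(8 + u\right)$)
$a = -3440$ ($a = 80 \left(-43\right) = -3440$)
$X = 5081$ ($X = -3 + 82 \left(15 + \left(5 + 2 \left(-7\right)^{2} + 8 \left(-7\right)\right)\right) = -3 + 82 \left(15 + \left(5 + 2 \cdot 49 - 56\right)\right) = -3 + 82 \left(15 + \left(5 + 98 - 56\right)\right) = -3 + 82 \left(15 + 47\right) = -3 + 82 \cdot 62 = -3 + 5084 = 5081$)
$a - X = -3440 - 5081 = -8521$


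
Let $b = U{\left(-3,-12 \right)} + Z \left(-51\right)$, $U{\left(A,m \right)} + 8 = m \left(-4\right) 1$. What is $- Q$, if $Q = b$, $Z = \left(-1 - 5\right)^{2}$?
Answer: $1796$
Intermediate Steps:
$U{\left(A,m \right)} = -8 - 4 m$ ($U{\left(A,m \right)} = -8 + m \left(-4\right) 1 = -8 + - 4 m 1 = -8 - 4 m$)
$Z = 36$ ($Z = \left(-6\right)^{2} = 36$)
$b = -1796$ ($b = \left(-8 - -48\right) + 36 \left(-51\right) = \left(-8 + 48\right) - 1836 = 40 - 1836 = -1796$)
$Q = -1796$
$- Q = \left(-1\right) \left(-1796\right) = 1796$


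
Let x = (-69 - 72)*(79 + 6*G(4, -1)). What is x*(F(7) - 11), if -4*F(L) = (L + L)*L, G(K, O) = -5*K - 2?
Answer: -530583/2 ≈ -2.6529e+5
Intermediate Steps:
G(K, O) = -2 - 5*K
F(L) = -L**2/2 (F(L) = -(L + L)*L/4 = -2*L*L/4 = -L**2/2)
x = 7473 (x = (-69 - 72)*(79 + 6*(-2 - 5*4)) = -141*(79 + 6*(-2 - 20)) = -141*(79 + 6*(-22)) = -141*(79 - 132) = -141*(-53) = 7473)
x*(F(7) - 11) = 7473*(-1/2*7**2 - 11) = 7473*(-1/2*49 - 11) = 7473*(-49/2 - 11) = 7473*(-71/2) = -530583/2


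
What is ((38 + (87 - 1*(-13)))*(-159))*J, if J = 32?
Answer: -702144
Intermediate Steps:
((38 + (87 - 1*(-13)))*(-159))*J = ((38 + (87 - 1*(-13)))*(-159))*32 = ((38 + (87 + 13))*(-159))*32 = ((38 + 100)*(-159))*32 = (138*(-159))*32 = -21942*32 = -702144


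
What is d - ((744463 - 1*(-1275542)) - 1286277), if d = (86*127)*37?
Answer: -329614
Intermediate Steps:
d = 404114 (d = 10922*37 = 404114)
d - ((744463 - 1*(-1275542)) - 1286277) = 404114 - ((744463 - 1*(-1275542)) - 1286277) = 404114 - ((744463 + 1275542) - 1286277) = 404114 - (2020005 - 1286277) = 404114 - 1*733728 = 404114 - 733728 = -329614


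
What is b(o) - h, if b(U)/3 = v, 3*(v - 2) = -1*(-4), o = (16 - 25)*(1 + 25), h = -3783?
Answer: 3793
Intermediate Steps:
o = -234 (o = -9*26 = -234)
v = 10/3 (v = 2 + (-1*(-4))/3 = 2 + (⅓)*4 = 2 + 4/3 = 10/3 ≈ 3.3333)
b(U) = 10 (b(U) = 3*(10/3) = 10)
b(o) - h = 10 - 1*(-3783) = 10 + 3783 = 3793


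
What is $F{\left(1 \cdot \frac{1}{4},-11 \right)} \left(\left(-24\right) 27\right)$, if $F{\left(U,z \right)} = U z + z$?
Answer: $8910$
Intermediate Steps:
$F{\left(U,z \right)} = z + U z$
$F{\left(1 \cdot \frac{1}{4},-11 \right)} \left(\left(-24\right) 27\right) = - 11 \left(1 + 1 \cdot \frac{1}{4}\right) \left(\left(-24\right) 27\right) = - 11 \left(1 + 1 \cdot \frac{1}{4}\right) \left(-648\right) = - 11 \left(1 + \frac{1}{4}\right) \left(-648\right) = \left(-11\right) \frac{5}{4} \left(-648\right) = \left(- \frac{55}{4}\right) \left(-648\right) = 8910$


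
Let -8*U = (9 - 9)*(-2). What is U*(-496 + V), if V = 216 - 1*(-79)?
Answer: 0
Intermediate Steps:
V = 295 (V = 216 + 79 = 295)
U = 0 (U = -(9 - 9)*(-2)/8 = -0*(-2) = -⅛*0 = 0)
U*(-496 + V) = 0*(-496 + 295) = 0*(-201) = 0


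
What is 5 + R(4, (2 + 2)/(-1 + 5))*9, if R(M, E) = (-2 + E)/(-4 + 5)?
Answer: -4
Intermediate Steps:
R(M, E) = -2 + E (R(M, E) = (-2 + E)/1 = (-2 + E)*1 = -2 + E)
5 + R(4, (2 + 2)/(-1 + 5))*9 = 5 + (-2 + (2 + 2)/(-1 + 5))*9 = 5 + (-2 + 4/4)*9 = 5 + (-2 + 4*(1/4))*9 = 5 + (-2 + 1)*9 = 5 - 1*9 = 5 - 9 = -4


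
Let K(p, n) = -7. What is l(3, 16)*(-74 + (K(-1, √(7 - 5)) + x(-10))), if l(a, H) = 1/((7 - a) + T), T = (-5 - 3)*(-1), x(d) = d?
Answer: -91/12 ≈ -7.5833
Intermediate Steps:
T = 8 (T = -8*(-1) = 8)
l(a, H) = 1/(15 - a) (l(a, H) = 1/((7 - a) + 8) = 1/(15 - a))
l(3, 16)*(-74 + (K(-1, √(7 - 5)) + x(-10))) = (-74 + (-7 - 10))/(15 - 1*3) = (-74 - 17)/(15 - 3) = -91/12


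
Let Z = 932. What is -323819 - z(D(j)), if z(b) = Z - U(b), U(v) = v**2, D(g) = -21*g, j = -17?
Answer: -197302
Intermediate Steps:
z(b) = 932 - b**2
-323819 - z(D(j)) = -323819 - (932 - (-21*(-17))**2) = -323819 - (932 - 1*357**2) = -323819 - (932 - 1*127449) = -323819 - (932 - 127449) = -323819 - 1*(-126517) = -323819 + 126517 = -197302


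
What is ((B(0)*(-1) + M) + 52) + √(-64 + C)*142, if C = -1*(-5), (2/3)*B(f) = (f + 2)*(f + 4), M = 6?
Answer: 46 + 142*I*√59 ≈ 46.0 + 1090.7*I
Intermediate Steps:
B(f) = 3*(2 + f)*(4 + f)/2 (B(f) = 3*((f + 2)*(f + 4))/2 = 3*((2 + f)*(4 + f))/2 = 3*(2 + f)*(4 + f)/2)
C = 5
((B(0)*(-1) + M) + 52) + √(-64 + C)*142 = (((12 + 9*0 + (3/2)*0²)*(-1) + 6) + 52) + √(-64 + 5)*142 = (((12 + 0 + (3/2)*0)*(-1) + 6) + 52) + √(-59)*142 = (((12 + 0 + 0)*(-1) + 6) + 52) + (I*√59)*142 = ((12*(-1) + 6) + 52) + 142*I*√59 = ((-12 + 6) + 52) + 142*I*√59 = (-6 + 52) + 142*I*√59 = 46 + 142*I*√59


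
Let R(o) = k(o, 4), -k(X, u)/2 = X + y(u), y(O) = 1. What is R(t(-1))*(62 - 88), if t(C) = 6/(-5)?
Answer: -52/5 ≈ -10.400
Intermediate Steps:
t(C) = -6/5 (t(C) = 6*(-⅕) = -6/5)
k(X, u) = -2 - 2*X (k(X, u) = -2*(X + 1) = -2*(1 + X) = -2 - 2*X)
R(o) = -2 - 2*o
R(t(-1))*(62 - 88) = (-2 - 2*(-6/5))*(62 - 88) = (-2 + 12/5)*(-26) = (⅖)*(-26) = -52/5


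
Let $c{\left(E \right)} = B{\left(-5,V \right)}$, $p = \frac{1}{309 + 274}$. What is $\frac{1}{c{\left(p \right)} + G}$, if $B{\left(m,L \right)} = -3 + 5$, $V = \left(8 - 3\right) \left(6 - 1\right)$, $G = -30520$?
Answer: $- \frac{1}{30518} \approx -3.2768 \cdot 10^{-5}$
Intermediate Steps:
$V = 25$ ($V = 5 \cdot 5 = 25$)
$p = \frac{1}{583} \approx 0.0017153$
$B{\left(m,L \right)} = 2$
$c{\left(E \right)} = 2$
$\frac{1}{c{\left(p \right)} + G} = \frac{1}{2 - 30520} = \frac{1}{-30518} = - \frac{1}{30518}$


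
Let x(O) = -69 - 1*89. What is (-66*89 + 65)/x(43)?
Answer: 5809/158 ≈ 36.766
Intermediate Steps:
x(O) = -158 (x(O) = -69 - 89 = -158)
(-66*89 + 65)/x(43) = (-66*89 + 65)/(-158) = (-5874 + 65)*(-1/158) = -5809*(-1/158) = 5809/158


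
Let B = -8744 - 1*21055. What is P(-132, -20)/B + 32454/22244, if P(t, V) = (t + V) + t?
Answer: 486707021/331424478 ≈ 1.4685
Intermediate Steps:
B = -29799 (B = -8744 - 21055 = -29799)
P(t, V) = V + 2*t (P(t, V) = (V + t) + t = V + 2*t)
P(-132, -20)/B + 32454/22244 = (-20 + 2*(-132))/(-29799) + 32454/22244 = (-20 - 264)*(-1/29799) + 32454*(1/22244) = -284*(-1/29799) + 16227/11122 = 284/29799 + 16227/11122 = 486707021/331424478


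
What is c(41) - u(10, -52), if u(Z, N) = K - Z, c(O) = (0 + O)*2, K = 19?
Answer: 73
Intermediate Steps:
c(O) = 2*O (c(O) = O*2 = 2*O)
u(Z, N) = 19 - Z
c(41) - u(10, -52) = 2*41 - (19 - 1*10) = 82 - (19 - 10) = 82 - 1*9 = 82 - 9 = 73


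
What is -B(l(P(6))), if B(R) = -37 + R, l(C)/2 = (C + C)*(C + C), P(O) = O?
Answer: -251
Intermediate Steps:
l(C) = 8*C² (l(C) = 2*((C + C)*(C + C)) = 2*((2*C)*(2*C)) = 2*(4*C²) = 8*C²)
-B(l(P(6))) = -(-37 + 8*6²) = -(-37 + 8*36) = -(-37 + 288) = -1*251 = -251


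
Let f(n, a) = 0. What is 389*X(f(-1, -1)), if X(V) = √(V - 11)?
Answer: 389*I*√11 ≈ 1290.2*I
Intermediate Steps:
X(V) = √(-11 + V)
389*X(f(-1, -1)) = 389*√(-11 + 0) = 389*√(-11) = 389*(I*√11) = 389*I*√11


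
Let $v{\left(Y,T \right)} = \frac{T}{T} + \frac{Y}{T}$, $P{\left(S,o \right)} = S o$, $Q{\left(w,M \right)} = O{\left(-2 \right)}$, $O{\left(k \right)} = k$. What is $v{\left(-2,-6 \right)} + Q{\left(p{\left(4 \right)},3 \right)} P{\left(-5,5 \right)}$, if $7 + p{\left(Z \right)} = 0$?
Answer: $\frac{154}{3} \approx 51.333$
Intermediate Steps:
$p{\left(Z \right)} = -7$ ($p{\left(Z \right)} = -7 + 0 = -7$)
$Q{\left(w,M \right)} = -2$
$v{\left(Y,T \right)} = 1 + \frac{Y}{T}$
$v{\left(-2,-6 \right)} + Q{\left(p{\left(4 \right)},3 \right)} P{\left(-5,5 \right)} = \frac{-6 - 2}{-6} - 2 \left(\left(-5\right) 5\right) = \left(- \frac{1}{6}\right) \left(-8\right) - -50 = \frac{4}{3} + 50 = \frac{154}{3}$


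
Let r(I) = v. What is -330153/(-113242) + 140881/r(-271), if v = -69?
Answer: -15930865645/7813698 ≈ -2038.8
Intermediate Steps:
r(I) = -69
-330153/(-113242) + 140881/r(-271) = -330153/(-113242) + 140881/(-69) = -330153*(-1/113242) + 140881*(-1/69) = 330153/113242 - 140881/69 = -15930865645/7813698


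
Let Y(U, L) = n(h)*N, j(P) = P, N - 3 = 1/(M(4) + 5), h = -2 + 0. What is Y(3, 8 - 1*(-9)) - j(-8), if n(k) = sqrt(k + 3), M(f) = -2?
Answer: 34/3 ≈ 11.333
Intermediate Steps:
h = -2
n(k) = sqrt(3 + k)
N = 10/3 (N = 3 + 1/(-2 + 5) = 3 + 1/3 = 10/3 ≈ 3.3333)
Y(U, L) = 10/3 (Y(U, L) = sqrt(3 - 2)*(10/3) = sqrt(1)*(10/3) = 1*(10/3) = 10/3)
Y(3, 8 - 1*(-9)) - j(-8) = 10/3 - 1*(-8) = 10/3 + 8 = 34/3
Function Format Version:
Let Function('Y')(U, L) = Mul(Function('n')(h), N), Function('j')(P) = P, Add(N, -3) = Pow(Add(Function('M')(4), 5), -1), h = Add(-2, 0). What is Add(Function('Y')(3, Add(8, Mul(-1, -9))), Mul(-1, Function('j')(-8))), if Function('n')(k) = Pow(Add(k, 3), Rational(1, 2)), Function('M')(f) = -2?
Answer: Rational(34, 3) ≈ 11.333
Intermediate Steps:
h = -2
Function('n')(k) = Pow(Add(3, k), Rational(1, 2))
N = Rational(10, 3) (N = Add(3, Pow(Add(-2, 5), -1)) = Add(3, Pow(3, -1)) = Add(3, Rational(1, 3)) = Rational(10, 3) ≈ 3.3333)
Function('Y')(U, L) = Rational(10, 3) (Function('Y')(U, L) = Mul(Pow(Add(3, -2), Rational(1, 2)), Rational(10, 3)) = Mul(Pow(1, Rational(1, 2)), Rational(10, 3)) = Mul(1, Rational(10, 3)) = Rational(10, 3))
Add(Function('Y')(3, Add(8, Mul(-1, -9))), Mul(-1, Function('j')(-8))) = Add(Rational(10, 3), Mul(-1, -8)) = Add(Rational(10, 3), 8) = Rational(34, 3)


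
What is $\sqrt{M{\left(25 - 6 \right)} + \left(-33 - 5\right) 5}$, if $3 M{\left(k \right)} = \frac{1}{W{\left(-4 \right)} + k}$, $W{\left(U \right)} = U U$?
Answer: $\frac{i \sqrt{2094645}}{105} \approx 13.784 i$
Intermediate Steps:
$W{\left(U \right)} = U^{2}$
$M{\left(k \right)} = \frac{1}{3 \left(16 + k\right)}$ ($M{\left(k \right)} = \frac{1}{3 \left(\left(-4\right)^{2} + k\right)} = \frac{1}{3 \left(16 + k\right)}$)
$\sqrt{M{\left(25 - 6 \right)} + \left(-33 - 5\right) 5} = \sqrt{\frac{1}{3 \left(16 + \left(25 - 6\right)\right)} + \left(-33 - 5\right) 5} = \sqrt{\frac{1}{3 \left(16 + \left(25 - 6\right)\right)} - 190} = \sqrt{\frac{1}{3 \left(16 + 19\right)} - 190} = \sqrt{\frac{1}{3 \cdot 35} - 190} = \sqrt{\frac{1}{3} \cdot \frac{1}{35} - 190} = \sqrt{\frac{1}{105} - 190} = \sqrt{- \frac{19949}{105}} = \frac{i \sqrt{2094645}}{105}$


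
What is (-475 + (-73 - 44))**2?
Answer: 350464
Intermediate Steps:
(-475 + (-73 - 44))**2 = (-475 - 117)**2 = (-592)**2 = 350464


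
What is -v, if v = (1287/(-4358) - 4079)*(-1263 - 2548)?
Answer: -67750315459/4358 ≈ -1.5546e+7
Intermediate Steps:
v = 67750315459/4358 (v = (1287*(-1/4358) - 4079)*(-3811) = (-1287/4358 - 4079)*(-3811) = -17777569/4358*(-3811) = 67750315459/4358 ≈ 1.5546e+7)
-v = -1*67750315459/4358 = -67750315459/4358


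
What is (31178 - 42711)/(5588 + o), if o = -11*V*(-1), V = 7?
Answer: -11533/5665 ≈ -2.0358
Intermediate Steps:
o = 77 (o = -11*7*(-1) = -77*(-1) = 77)
(31178 - 42711)/(5588 + o) = (31178 - 42711)/(5588 + 77) = -11533/5665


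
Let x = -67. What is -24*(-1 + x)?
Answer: 1632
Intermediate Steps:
-24*(-1 + x) = -24*(-1 - 67) = -24*(-68) = 1632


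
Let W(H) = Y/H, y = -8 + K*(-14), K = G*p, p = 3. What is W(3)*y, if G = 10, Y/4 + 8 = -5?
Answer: 22256/3 ≈ 7418.7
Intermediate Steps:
Y = -52 (Y = -32 + 4*(-5) = -32 - 20 = -52)
K = 30 (K = 10*3 = 30)
y = -428 (y = -8 + 30*(-14) = -8 - 420 = -428)
W(H) = -52/H
W(3)*y = -52/3*(-428) = 22256/3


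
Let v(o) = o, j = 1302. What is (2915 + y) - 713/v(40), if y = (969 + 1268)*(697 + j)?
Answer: 178986407/40 ≈ 4.4747e+6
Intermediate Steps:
y = 4471763 (y = (969 + 1268)*(697 + 1302) = 2237*1999 = 4471763)
(2915 + y) - 713/v(40) = (2915 + 4471763) - 713/40 = 4474678 - 713*1/40 = 4474678 - 713/40 = 178986407/40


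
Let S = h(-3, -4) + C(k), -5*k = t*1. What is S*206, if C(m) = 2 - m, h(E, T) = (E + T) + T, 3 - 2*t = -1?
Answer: -8858/5 ≈ -1771.6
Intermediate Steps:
t = 2 (t = 3/2 - 1/2*(-1) = 3/2 + 1/2 = 2)
h(E, T) = E + 2*T
k = -2/5 ≈ -0.40000
S = -43/5 (S = (-3 + 2*(-4)) + (2 - 1*(-2/5)) = (-3 - 8) + (2 + 2/5) = -11 + 12/5 = -43/5 ≈ -8.6000)
S*206 = -43/5*206 = -8858/5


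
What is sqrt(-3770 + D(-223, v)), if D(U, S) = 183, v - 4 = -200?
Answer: I*sqrt(3587) ≈ 59.892*I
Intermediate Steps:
v = -196 (v = 4 - 200 = -196)
sqrt(-3770 + D(-223, v)) = sqrt(-3770 + 183) = sqrt(-3587) = I*sqrt(3587)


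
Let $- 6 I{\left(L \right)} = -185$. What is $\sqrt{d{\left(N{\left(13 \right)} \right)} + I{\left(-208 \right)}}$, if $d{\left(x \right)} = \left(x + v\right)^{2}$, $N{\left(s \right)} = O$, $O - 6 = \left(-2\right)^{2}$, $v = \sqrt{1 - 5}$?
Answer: $\frac{\sqrt{4566 + 1440 i}}{6} \approx 11.398 + 1.7547 i$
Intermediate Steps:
$I{\left(L \right)} = \frac{185}{6}$ ($I{\left(L \right)} = \left(- \frac{1}{6}\right) \left(-185\right) = \frac{185}{6}$)
$v = 2 i$ ($v = \sqrt{-4} = 2 i \approx 2.0 i$)
$O = 10$ ($O = 6 + \left(-2\right)^{2} = 6 + 4 = 10$)
$N{\left(s \right)} = 10$
$d{\left(x \right)} = \left(x + 2 i\right)^{2}$
$\sqrt{d{\left(N{\left(13 \right)} \right)} + I{\left(-208 \right)}} = \sqrt{\left(10 + 2 i\right)^{2} + \frac{185}{6}} = \sqrt{\frac{185}{6} + \left(10 + 2 i\right)^{2}}$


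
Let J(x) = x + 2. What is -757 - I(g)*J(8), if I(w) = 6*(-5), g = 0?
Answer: -457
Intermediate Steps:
J(x) = 2 + x
I(w) = -30
-757 - I(g)*J(8) = -757 - (-30)*(2 + 8) = -757 - (-30)*10 = -757 - 1*(-300) = -757 + 300 = -457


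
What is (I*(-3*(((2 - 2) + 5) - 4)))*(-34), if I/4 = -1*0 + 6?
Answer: 2448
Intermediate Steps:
I = 24 (I = 4*(-1*0 + 6) = 4*(0 + 6) = 4*6 = 24)
(I*(-3*(((2 - 2) + 5) - 4)))*(-34) = (24*(-3*(((2 - 2) + 5) - 4)))*(-34) = (24*(-3*((0 + 5) - 4)))*(-34) = (24*(-3*(5 - 4)))*(-34) = (24*(-3*1))*(-34) = (24*(-3))*(-34) = -72*(-34) = 2448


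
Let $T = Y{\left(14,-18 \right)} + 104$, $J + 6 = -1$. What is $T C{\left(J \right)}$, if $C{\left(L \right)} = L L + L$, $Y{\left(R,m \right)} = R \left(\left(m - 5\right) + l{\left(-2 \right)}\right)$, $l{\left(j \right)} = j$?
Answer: $-10332$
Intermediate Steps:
$J = -7$ ($J = -6 - 1 = -7$)
$Y{\left(R,m \right)} = R \left(-7 + m\right)$ ($Y{\left(R,m \right)} = R \left(\left(m - 5\right) - 2\right) = R \left(\left(-5 + m\right) - 2\right) = R \left(-7 + m\right)$)
$C{\left(L \right)} = L + L^{2}$ ($C{\left(L \right)} = L^{2} + L = L + L^{2}$)
$T = -246$ ($T = 14 \left(-7 - 18\right) + 104 = 14 \left(-25\right) + 104 = -350 + 104 = -246$)
$T C{\left(J \right)} = - 246 \left(- 7 \left(1 - 7\right)\right) = - 246 \left(\left(-7\right) \left(-6\right)\right) = \left(-246\right) 42 = -10332$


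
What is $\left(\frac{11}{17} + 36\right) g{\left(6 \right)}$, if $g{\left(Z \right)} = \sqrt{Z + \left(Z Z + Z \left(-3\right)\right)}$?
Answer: $\frac{1246 \sqrt{6}}{17} \approx 179.53$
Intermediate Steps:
$g{\left(Z \right)} = \sqrt{Z^{2} - 2 Z}$ ($g{\left(Z \right)} = \sqrt{Z + \left(Z^{2} - 3 Z\right)} = \sqrt{Z^{2} - 2 Z}$)
$\left(\frac{11}{17} + 36\right) g{\left(6 \right)} = \left(\frac{11}{17} + 36\right) \sqrt{6 \left(-2 + 6\right)} = \left(11 \cdot \frac{1}{17} + 36\right) \sqrt{6 \cdot 4} = \left(\frac{11}{17} + 36\right) \sqrt{24} = \frac{623 \cdot 2 \sqrt{6}}{17} = \frac{1246 \sqrt{6}}{17}$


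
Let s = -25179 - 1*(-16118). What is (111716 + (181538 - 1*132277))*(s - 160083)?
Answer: -27228293688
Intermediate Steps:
s = -9061 (s = -25179 + 16118 = -9061)
(111716 + (181538 - 1*132277))*(s - 160083) = (111716 + (181538 - 1*132277))*(-9061 - 160083) = (111716 + (181538 - 132277))*(-169144) = (111716 + 49261)*(-169144) = 160977*(-169144) = -27228293688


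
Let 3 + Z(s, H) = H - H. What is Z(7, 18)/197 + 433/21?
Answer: 85238/4137 ≈ 20.604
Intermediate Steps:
Z(s, H) = -3 (Z(s, H) = -3 + (H - H) = -3 + 0 = -3)
Z(7, 18)/197 + 433/21 = -3/197 + 433/21 = 85238/4137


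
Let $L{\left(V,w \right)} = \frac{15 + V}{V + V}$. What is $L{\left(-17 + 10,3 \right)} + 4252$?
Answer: $\frac{29760}{7} \approx 4251.4$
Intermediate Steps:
$L{\left(V,w \right)} = \frac{15 + V}{2 V}$
$L{\left(-17 + 10,3 \right)} + 4252 = \frac{15 + \left(-17 + 10\right)}{2 \left(-17 + 10\right)} + 4252 = \frac{15 - 7}{2 \left(-7\right)} + 4252 = \frac{1}{2} \left(- \frac{1}{7}\right) 8 + 4252 = - \frac{4}{7} + 4252 = \frac{29760}{7}$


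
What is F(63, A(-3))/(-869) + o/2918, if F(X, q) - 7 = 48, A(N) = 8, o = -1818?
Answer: -79106/115261 ≈ -0.68632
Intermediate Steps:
F(X, q) = 55 (F(X, q) = 7 + 48 = 55)
F(63, A(-3))/(-869) + o/2918 = 55/(-869) - 1818/2918 = 55*(-1/869) - 1818*1/2918 = -5/79 - 909/1459 = -79106/115261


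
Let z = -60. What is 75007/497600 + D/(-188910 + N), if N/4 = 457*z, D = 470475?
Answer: -7057067329/4952612800 ≈ -1.4249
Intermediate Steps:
N = -109680 (N = 4*(457*(-60)) = 4*(-27420) = -109680)
75007/497600 + D/(-188910 + N) = 75007/497600 + 470475/(-188910 - 109680) = 75007*(1/497600) + 470475/(-298590) = 75007/497600 + 470475*(-1/298590) = 75007/497600 - 31365/19906 = -7057067329/4952612800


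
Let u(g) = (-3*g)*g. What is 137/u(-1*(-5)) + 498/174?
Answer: 2252/2175 ≈ 1.0354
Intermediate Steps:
u(g) = -3*g**2
137/u(-1*(-5)) + 498/174 = 137/((-3*(-1*(-5))**2)) + 498/174 = 137/((-3*5**2)) + 498*(1/174) = 137/((-3*25)) + 83/29 = 137/(-75) + 83/29 = 137*(-1/75) + 83/29 = -137/75 + 83/29 = 2252/2175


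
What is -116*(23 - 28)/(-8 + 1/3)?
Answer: -1740/23 ≈ -75.652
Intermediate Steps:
-116*(23 - 28)/(-8 + 1/3) = -(-580)/(-8 + ⅓) = -(-580)/(-23/3) = -(-580)*(-3)/23 = -116*15/23 = -1740/23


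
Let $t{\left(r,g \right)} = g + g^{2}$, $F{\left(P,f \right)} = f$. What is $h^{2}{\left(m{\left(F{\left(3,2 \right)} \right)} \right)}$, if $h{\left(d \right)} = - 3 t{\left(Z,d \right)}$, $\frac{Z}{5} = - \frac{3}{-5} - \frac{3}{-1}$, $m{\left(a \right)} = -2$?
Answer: $36$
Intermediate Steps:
$Z = 18$ ($Z = 5 \left(- \frac{3}{-5} - \frac{3}{-1}\right) = 5 \left(\left(-3\right) \left(- \frac{1}{5}\right) - -3\right) = 5 \left(\frac{3}{5} + 3\right) = 5 \cdot \frac{18}{5} = 18$)
$h{\left(d \right)} = - 3 d \left(1 + d\right)$
$h^{2}{\left(m{\left(F{\left(3,2 \right)} \right)} \right)} = \left(\left(-3\right) \left(-2\right) \left(1 - 2\right)\right)^{2} = \left(\left(-3\right) \left(-2\right) \left(-1\right)\right)^{2} = \left(-6\right)^{2} = 36$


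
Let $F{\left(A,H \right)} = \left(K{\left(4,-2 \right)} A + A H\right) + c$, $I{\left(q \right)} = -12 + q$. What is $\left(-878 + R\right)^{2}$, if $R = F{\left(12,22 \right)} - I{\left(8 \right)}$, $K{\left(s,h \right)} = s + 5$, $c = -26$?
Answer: $278784$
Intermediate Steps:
$K{\left(s,h \right)} = 5 + s$
$F{\left(A,H \right)} = -26 + 9 A + A H$ ($F{\left(A,H \right)} = \left(\left(5 + 4\right) A + A H\right) - 26 = \left(9 A + A H\right) - 26 = -26 + 9 A + A H$)
$R = 350$ ($R = \left(-26 + 9 \cdot 12 + 12 \cdot 22\right) - \left(-12 + 8\right) = \left(-26 + 108 + 264\right) - -4 = 346 + 4 = 350$)
$\left(-878 + R\right)^{2} = \left(-878 + 350\right)^{2} = \left(-528\right)^{2} = 278784$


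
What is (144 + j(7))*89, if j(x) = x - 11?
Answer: 12460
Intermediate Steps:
j(x) = -11 + x
(144 + j(7))*89 = (144 + (-11 + 7))*89 = (144 - 4)*89 = 140*89 = 12460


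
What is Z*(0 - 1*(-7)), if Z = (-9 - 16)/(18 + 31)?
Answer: -25/7 ≈ -3.5714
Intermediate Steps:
Z = -25/49 ≈ -0.51020
Z*(0 - 1*(-7)) = -25*(0 - 1*(-7))/49 = -25*(0 + 7)/49 = -25/49*7 = -25/7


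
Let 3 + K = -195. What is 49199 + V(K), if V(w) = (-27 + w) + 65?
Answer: 49039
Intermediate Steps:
K = -198 (K = -3 - 195 = -198)
V(w) = 38 + w
49199 + V(K) = 49199 + (38 - 198) = 49199 - 160 = 49039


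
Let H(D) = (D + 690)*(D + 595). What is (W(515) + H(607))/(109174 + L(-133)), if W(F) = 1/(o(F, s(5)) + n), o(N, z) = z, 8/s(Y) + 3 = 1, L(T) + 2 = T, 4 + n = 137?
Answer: 201110227/14066031 ≈ 14.298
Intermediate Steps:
n = 133 (n = -4 + 137 = 133)
L(T) = -2 + T
s(Y) = -4 (s(Y) = 8/(-3 + 1) = 8/(-2) = 8*(-1/2) = -4)
H(D) = (595 + D)*(690 + D) (H(D) = (690 + D)*(595 + D) = (595 + D)*(690 + D))
W(F) = 1/129 (W(F) = 1/(-4 + 133) = 1/129)
(W(515) + H(607))/(109174 + L(-133)) = (1/129 + (410550 + 607**2 + 1285*607))/(109174 + (-2 - 133)) = (1/129 + (410550 + 368449 + 779995))/(109174 - 135) = (1/129 + 1558994)/109039 = (201110227/129)*(1/109039) = 201110227/14066031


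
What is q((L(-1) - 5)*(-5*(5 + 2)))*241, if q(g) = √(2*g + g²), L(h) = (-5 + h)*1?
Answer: 723*√16555 ≈ 93026.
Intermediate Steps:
L(h) = -5 + h
q(g) = √(g² + 2*g)
q((L(-1) - 5)*(-5*(5 + 2)))*241 = √((((-5 - 1) - 5)*(-5*(5 + 2)))*(2 + ((-5 - 1) - 5)*(-5*(5 + 2))))*241 = √(((-6 - 5)*(-5*7))*(2 + (-6 - 5)*(-5*7)))*241 = √((-11*(-35))*(2 - 11*(-35)))*241 = √(385*(2 + 385))*241 = √(385*387)*241 = √148995*241 = (3*√16555)*241 = 723*√16555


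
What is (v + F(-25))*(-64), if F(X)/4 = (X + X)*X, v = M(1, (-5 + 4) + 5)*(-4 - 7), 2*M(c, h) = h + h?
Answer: -317184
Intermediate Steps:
M(c, h) = h (M(c, h) = (h + h)/2 = (2*h)/2 = h)
v = -44 (v = ((-5 + 4) + 5)*(-4 - 7) = (-1 + 5)*(-11) = 4*(-11) = -44)
F(X) = 8*X**2 (F(X) = 4*((X + X)*X) = 4*((2*X)*X) = 4*(2*X**2) = 8*X**2)
(v + F(-25))*(-64) = (-44 + 8*(-25)**2)*(-64) = (-44 + 8*625)*(-64) = (-44 + 5000)*(-64) = 4956*(-64) = -317184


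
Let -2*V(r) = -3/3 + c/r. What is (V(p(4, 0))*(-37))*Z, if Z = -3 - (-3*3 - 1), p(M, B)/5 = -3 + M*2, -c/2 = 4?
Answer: -8547/50 ≈ -170.94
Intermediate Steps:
c = -8 (c = -2*4 = -8)
p(M, B) = -15 + 10*M (p(M, B) = 5*(-3 + M*2) = 5*(-3 + 2*M) = -15 + 10*M)
V(r) = 1/2 + 4/r (V(r) = -(-3/3 - 8/r)/2 = -(-3*1/3 - 8/r)/2 = -(-1 - 8/r)/2 = 1/2 + 4/r)
Z = 7 (Z = -3 - (-9 - 1) = -3 - 1*(-10) = -3 + 10 = 7)
(V(p(4, 0))*(-37))*Z = (((8 + (-15 + 10*4))/(2*(-15 + 10*4)))*(-37))*7 = (((8 + (-15 + 40))/(2*(-15 + 40)))*(-37))*7 = (((1/2)*(8 + 25)/25)*(-37))*7 = (((1/2)*(1/25)*33)*(-37))*7 = ((33/50)*(-37))*7 = -1221/50*7 = -8547/50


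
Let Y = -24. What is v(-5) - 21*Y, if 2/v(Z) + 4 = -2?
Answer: 1511/3 ≈ 503.67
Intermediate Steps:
v(Z) = -⅓ (v(Z) = 2/(-4 - 2) = 2/(-6) = 2*(-⅙) = -⅓)
v(-5) - 21*Y = -⅓ - 21*(-24) = -⅓ + 504 = 1511/3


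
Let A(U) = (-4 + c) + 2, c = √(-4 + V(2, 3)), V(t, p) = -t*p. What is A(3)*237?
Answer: -474 + 237*I*√10 ≈ -474.0 + 749.46*I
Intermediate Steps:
V(t, p) = -p*t
c = I*√10 (c = √(-4 - 1*3*2) = √(-4 - 6) = √(-10) = I*√10 ≈ 3.1623*I)
A(U) = -2 + I*√10 (A(U) = (-4 + I*√10) + 2 = -2 + I*√10)
A(3)*237 = (-2 + I*√10)*237 = -474 + 237*I*√10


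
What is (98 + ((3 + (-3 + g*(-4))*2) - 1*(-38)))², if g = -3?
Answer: 24649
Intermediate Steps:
(98 + ((3 + (-3 + g*(-4))*2) - 1*(-38)))² = (98 + ((3 + (-3 - 3*(-4))*2) - 1*(-38)))² = (98 + ((3 + (-3 + 12)*2) + 38))² = (98 + ((3 + 9*2) + 38))² = (98 + ((3 + 18) + 38))² = (98 + (21 + 38))² = (98 + 59)² = 157² = 24649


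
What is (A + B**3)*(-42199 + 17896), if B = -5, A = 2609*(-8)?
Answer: 510290091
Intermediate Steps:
A = -20872
(A + B**3)*(-42199 + 17896) = (-20872 + (-5)**3)*(-42199 + 17896) = (-20872 - 125)*(-24303) = -20997*(-24303) = 510290091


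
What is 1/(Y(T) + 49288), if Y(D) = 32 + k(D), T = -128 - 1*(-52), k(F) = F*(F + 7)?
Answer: 1/54564 ≈ 1.8327e-5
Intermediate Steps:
k(F) = F*(7 + F)
T = -76 (T = -128 + 52 = -76)
Y(D) = 32 + D*(7 + D)
1/(Y(T) + 49288) = 1/((32 - 76*(7 - 76)) + 49288) = 1/((32 - 76*(-69)) + 49288) = 1/((32 + 5244) + 49288) = 1/(5276 + 49288) = 1/54564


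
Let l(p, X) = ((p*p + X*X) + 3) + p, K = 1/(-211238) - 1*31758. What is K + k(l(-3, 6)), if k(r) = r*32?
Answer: -6404313685/211238 ≈ -30318.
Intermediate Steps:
K = -6708496405/211238 (K = -1/211238 - 31758 = -6708496405/211238 ≈ -31758.)
l(p, X) = 3 + p + X**2 + p**2 (l(p, X) = ((p**2 + X**2) + 3) + p = ((X**2 + p**2) + 3) + p = (3 + X**2 + p**2) + p = 3 + p + X**2 + p**2)
k(r) = 32*r
K + k(l(-3, 6)) = -6708496405/211238 + 32*(3 - 3 + 6**2 + (-3)**2) = -6708496405/211238 + 32*(3 - 3 + 36 + 9) = -6708496405/211238 + 32*45 = -6708496405/211238 + 1440 = -6404313685/211238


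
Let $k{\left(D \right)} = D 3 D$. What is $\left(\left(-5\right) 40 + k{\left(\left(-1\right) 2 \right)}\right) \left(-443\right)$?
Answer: $83284$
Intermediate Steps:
$k{\left(D \right)} = 3 D^{2}$ ($k{\left(D \right)} = 3 D D = 3 D^{2}$)
$\left(\left(-5\right) 40 + k{\left(\left(-1\right) 2 \right)}\right) \left(-443\right) = \left(\left(-5\right) 40 + 3 \left(\left(-1\right) 2\right)^{2}\right) \left(-443\right) = \left(-200 + 3 \left(-2\right)^{2}\right) \left(-443\right) = \left(-200 + 3 \cdot 4\right) \left(-443\right) = \left(-200 + 12\right) \left(-443\right) = \left(-188\right) \left(-443\right) = 83284$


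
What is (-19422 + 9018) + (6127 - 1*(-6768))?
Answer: 2491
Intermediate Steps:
(-19422 + 9018) + (6127 - 1*(-6768)) = -10404 + (6127 + 6768) = -10404 + 12895 = 2491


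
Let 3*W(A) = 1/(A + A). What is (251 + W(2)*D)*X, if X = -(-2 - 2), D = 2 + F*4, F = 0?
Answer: 3014/3 ≈ 1004.7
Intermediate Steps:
W(A) = 1/(6*A) (W(A) = 1/(3*(A + A)) = 1/(3*((2*A))) = (1/(2*A))/3 = 1/(6*A))
D = 2 (D = 2 + 0*4 = 2 + 0 = 2)
X = 4 (X = -1*(-4) = 4)
(251 + W(2)*D)*X = (251 + ((⅙)/2)*2)*4 = (251 + ((⅙)*(½))*2)*4 = (251 + (1/12)*2)*4 = (251 + ⅙)*4 = (1507/6)*4 = 3014/3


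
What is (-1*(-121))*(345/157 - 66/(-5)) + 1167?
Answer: 2378622/785 ≈ 3030.1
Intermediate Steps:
(-1*(-121))*(345/157 - 66/(-5)) + 1167 = 121*(345*(1/157) - 66*(-⅕)) + 1167 = 121*(345/157 + 66/5) + 1167 = 121*(12087/785) + 1167 = 1462527/785 + 1167 = 2378622/785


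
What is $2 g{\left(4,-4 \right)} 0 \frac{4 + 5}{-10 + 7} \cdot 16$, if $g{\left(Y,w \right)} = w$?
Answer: $0$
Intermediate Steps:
$2 g{\left(4,-4 \right)} 0 \frac{4 + 5}{-10 + 7} \cdot 16 = 2 \left(-4\right) 0 \frac{4 + 5}{-10 + 7} \cdot 16 = \left(-8\right) 0 \frac{9}{-3} \cdot 16 = 0 \cdot 9 \left(- \frac{1}{3}\right) 16 = 0 \left(-3\right) 16 = 0 \cdot 16 = 0$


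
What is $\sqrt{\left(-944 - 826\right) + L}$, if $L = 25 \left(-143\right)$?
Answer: $i \sqrt{5345} \approx 73.109 i$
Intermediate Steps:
$L = -3575$
$\sqrt{\left(-944 - 826\right) + L} = \sqrt{\left(-944 - 826\right) - 3575} = \sqrt{-1770 - 3575} = \sqrt{-5345} = i \sqrt{5345}$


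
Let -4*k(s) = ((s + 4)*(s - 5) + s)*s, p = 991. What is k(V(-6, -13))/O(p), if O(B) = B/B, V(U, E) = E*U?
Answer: -118248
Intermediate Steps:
O(B) = 1
k(s) = -s*(s + (-5 + s)*(4 + s))/4 (k(s) = -((s + 4)*(s - 5) + s)*s/4 = -((4 + s)*(-5 + s) + s)*s/4 = -((-5 + s)*(4 + s) + s)*s/4 = -(s + (-5 + s)*(4 + s))*s/4 = -s*(s + (-5 + s)*(4 + s))/4)
k(V(-6, -13))/O(p) = ((-13*(-6))*(20 - (-13*(-6))²)/4)/1 = ((¼)*78*(20 - 1*78²))*1 = ((¼)*78*(20 - 1*6084))*1 = ((¼)*78*(20 - 6084))*1 = ((¼)*78*(-6064))*1 = -118248*1 = -118248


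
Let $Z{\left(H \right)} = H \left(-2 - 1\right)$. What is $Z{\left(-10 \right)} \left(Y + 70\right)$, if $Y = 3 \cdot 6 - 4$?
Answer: $2520$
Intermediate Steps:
$Z{\left(H \right)} = - 3 H$ ($Z{\left(H \right)} = H \left(-3\right) = - 3 H$)
$Y = 14$ ($Y = 18 - 4 = 14$)
$Z{\left(-10 \right)} \left(Y + 70\right) = \left(-3\right) \left(-10\right) \left(14 + 70\right) = 30 \cdot 84 = 2520$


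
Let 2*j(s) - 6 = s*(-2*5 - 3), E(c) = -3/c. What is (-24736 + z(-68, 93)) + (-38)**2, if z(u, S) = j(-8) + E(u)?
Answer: -1580113/68 ≈ -23237.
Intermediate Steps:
j(s) = 3 - 13*s/2 (j(s) = 3 + (s*(-2*5 - 3))/2 = 3 + (s*(-10 - 3))/2 = 3 + (s*(-13))/2 = 3 + (-13*s)/2 = 3 - 13*s/2)
z(u, S) = 55 - 3/u (z(u, S) = (3 - 13/2*(-8)) - 3/u = (3 + 52) - 3/u = 55 - 3/u)
(-24736 + z(-68, 93)) + (-38)**2 = (-24736 + (55 - 3/(-68))) + (-38)**2 = (-24736 + (55 - 3*(-1/68))) + 1444 = (-24736 + (55 + 3/68)) + 1444 = (-24736 + 3743/68) + 1444 = -1678305/68 + 1444 = -1580113/68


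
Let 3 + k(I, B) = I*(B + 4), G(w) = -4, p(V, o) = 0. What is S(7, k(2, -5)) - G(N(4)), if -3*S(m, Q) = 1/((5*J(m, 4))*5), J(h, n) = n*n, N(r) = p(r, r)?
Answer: 4799/1200 ≈ 3.9992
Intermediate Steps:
N(r) = 0
k(I, B) = -3 + I*(4 + B) (k(I, B) = -3 + I*(B + 4) = -3 + I*(4 + B))
J(h, n) = n²
S(m, Q) = -1/1200 (S(m, Q) = -1/(3*((5*4²)*5)) = -1/(3*((5*16)*5)) = -1/(3*(80*5)) = -⅓/400 = -⅓*1/400 = -1/1200)
S(7, k(2, -5)) - G(N(4)) = -1/1200 - 1*(-4) = -1/1200 + 4 = 4799/1200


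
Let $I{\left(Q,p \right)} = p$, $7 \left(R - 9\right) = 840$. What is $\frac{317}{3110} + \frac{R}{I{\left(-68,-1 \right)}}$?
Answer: $- \frac{400873}{3110} \approx -128.9$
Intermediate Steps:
$R = 129$ ($R = 9 + \frac{1}{7} \cdot 840 = 9 + 120 = 129$)
$\frac{317}{3110} + \frac{R}{I{\left(-68,-1 \right)}} = \frac{317}{3110} + \frac{129}{-1} = 317 \cdot \frac{1}{3110} + 129 \left(-1\right) = \frac{317}{3110} - 129 = - \frac{400873}{3110}$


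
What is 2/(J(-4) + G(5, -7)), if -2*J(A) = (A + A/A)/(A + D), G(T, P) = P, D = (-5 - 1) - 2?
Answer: -16/57 ≈ -0.28070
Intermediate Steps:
D = -8 (D = -6 - 2 = -8)
J(A) = -(1 + A)/(2*(-8 + A)) (J(A) = -(A + A/A)/(2*(A - 8)) = -(A + 1)/(2*(-8 + A)) = -(1 + A)/(2*(-8 + A)))
2/(J(-4) + G(5, -7)) = 2/((-1 - 1*(-4))/(2*(-8 - 4)) - 7) = 2/((1/2)*(-1 + 4)/(-12) - 7) = 2/((1/2)*(-1/12)*3 - 7) = 2/(-1/8 - 7) = 2/(-57/8) = 2*(-8/57) = -16/57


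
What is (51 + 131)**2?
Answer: 33124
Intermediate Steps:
(51 + 131)**2 = 182**2 = 33124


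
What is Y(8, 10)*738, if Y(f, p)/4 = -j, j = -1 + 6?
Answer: -14760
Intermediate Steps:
j = 5
Y(f, p) = -20 (Y(f, p) = 4*(-1*5) = 4*(-5) = -20)
Y(8, 10)*738 = -20*738 = -14760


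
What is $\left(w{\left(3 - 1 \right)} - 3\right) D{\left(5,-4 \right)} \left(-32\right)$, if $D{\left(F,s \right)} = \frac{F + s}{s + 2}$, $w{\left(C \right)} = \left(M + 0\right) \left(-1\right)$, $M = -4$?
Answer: $16$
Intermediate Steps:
$w{\left(C \right)} = 4$ ($w{\left(C \right)} = \left(-4 + 0\right) \left(-1\right) = \left(-4\right) \left(-1\right) = 4$)
$D{\left(F,s \right)} = \frac{F + s}{2 + s}$
$\left(w{\left(3 - 1 \right)} - 3\right) D{\left(5,-4 \right)} \left(-32\right) = \left(4 - 3\right) \frac{5 - 4}{2 - 4} \left(-32\right) = 1 \frac{1}{-2} \cdot 1 \left(-32\right) = 1 \left(\left(- \frac{1}{2}\right) 1\right) \left(-32\right) = 1 \left(- \frac{1}{2}\right) \left(-32\right) = \left(- \frac{1}{2}\right) \left(-32\right) = 16$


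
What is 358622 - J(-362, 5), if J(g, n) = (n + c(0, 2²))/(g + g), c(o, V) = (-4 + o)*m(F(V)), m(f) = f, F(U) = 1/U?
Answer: 64910583/181 ≈ 3.5862e+5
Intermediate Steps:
c(o, V) = (-4 + o)/V
J(g, n) = (-1 + n)/(2*g) (J(g, n) = (n + (-4 + 0)/(2²))/(g + g) = (n - 4/4)/((2*g)) = (n + (¼)*(-4))*(1/(2*g)) = (n - 1)*(1/(2*g)) = (-1 + n)*(1/(2*g)) = (-1 + n)/(2*g))
358622 - J(-362, 5) = 358622 - (-1 + 5)/(2*(-362)) = 358622 - (-1)*4/(2*362) = 358622 - 1*(-1/181) = 358622 + 1/181 = 64910583/181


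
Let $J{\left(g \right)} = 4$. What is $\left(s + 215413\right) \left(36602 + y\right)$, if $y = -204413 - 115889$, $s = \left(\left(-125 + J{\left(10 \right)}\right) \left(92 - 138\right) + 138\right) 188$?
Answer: $-365338930500$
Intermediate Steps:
$s = 1072352$ ($s = \left(\left(-125 + 4\right) \left(92 - 138\right) + 138\right) 188 = \left(\left(-121\right) \left(-46\right) + 138\right) 188 = \left(5566 + 138\right) 188 = 5704 \cdot 188 = 1072352$)
$y = -320302$
$\left(s + 215413\right) \left(36602 + y\right) = \left(1072352 + 215413\right) \left(36602 - 320302\right) = 1287765 \left(-283700\right) = -365338930500$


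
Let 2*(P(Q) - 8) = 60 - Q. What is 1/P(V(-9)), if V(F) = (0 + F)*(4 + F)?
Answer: 2/31 ≈ 0.064516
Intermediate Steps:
V(F) = F*(4 + F)
P(Q) = 38 - Q/2 (P(Q) = 8 + (60 - Q)/2 = 8 + (30 - Q/2) = 38 - Q/2)
1/P(V(-9)) = 1/(38 - (-9)*(4 - 9)/2) = 1/(38 - (-9)*(-5)/2) = 1/(38 - ½*45) = 1/(38 - 45/2) = 1/(31/2) = 2/31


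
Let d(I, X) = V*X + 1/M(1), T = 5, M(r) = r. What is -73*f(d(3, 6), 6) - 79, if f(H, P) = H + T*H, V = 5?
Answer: -13657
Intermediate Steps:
d(I, X) = 1 + 5*X (d(I, X) = 5*X + 1/1 = 5*X + 1 = 1 + 5*X)
f(H, P) = 6*H (f(H, P) = H + 5*H = 6*H)
-73*f(d(3, 6), 6) - 79 = -438*(1 + 5*6) - 79 = -438*(1 + 30) - 79 = -438*31 - 79 = -73*186 - 79 = -13578 - 79 = -13657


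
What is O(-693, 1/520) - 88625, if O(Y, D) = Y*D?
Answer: -46085693/520 ≈ -88626.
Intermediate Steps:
O(Y, D) = D*Y
O(-693, 1/520) - 88625 = -693/520 - 88625 = -46085693/520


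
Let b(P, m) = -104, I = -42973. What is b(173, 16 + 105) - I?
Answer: 42869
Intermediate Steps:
b(173, 16 + 105) - I = -104 - 1*(-42973) = -104 + 42973 = 42869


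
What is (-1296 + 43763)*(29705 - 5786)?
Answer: 1015768173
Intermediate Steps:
(-1296 + 43763)*(29705 - 5786) = 42467*23919 = 1015768173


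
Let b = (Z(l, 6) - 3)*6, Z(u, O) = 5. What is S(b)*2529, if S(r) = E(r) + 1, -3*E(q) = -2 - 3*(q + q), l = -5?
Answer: 64911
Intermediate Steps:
E(q) = 2/3 + 2*q (E(q) = -(-2 - 3*(q + q))/3 = -(-2 - 6*q)/3 = 2/3 + 2*q)
b = 12 (b = (5 - 3)*6 = 2*6 = 12)
S(r) = 5/3 + 2*r (S(r) = (2/3 + 2*r) + 1 = 5/3 + 2*r)
S(b)*2529 = (5/3 + 2*12)*2529 = (5/3 + 24)*2529 = (77/3)*2529 = 64911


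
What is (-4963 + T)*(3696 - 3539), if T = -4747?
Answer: -1524470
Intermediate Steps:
(-4963 + T)*(3696 - 3539) = (-4963 - 4747)*(3696 - 3539) = -9710*157 = -1524470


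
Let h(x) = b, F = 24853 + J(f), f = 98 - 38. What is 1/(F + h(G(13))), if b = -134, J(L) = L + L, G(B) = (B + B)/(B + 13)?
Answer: 1/24839 ≈ 4.0259e-5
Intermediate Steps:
f = 60
G(B) = 2*B/(13 + B) (G(B) = (2*B)/(13 + B) = 2*B/(13 + B))
J(L) = 2*L
F = 24973 (F = 24853 + 2*60 = 24853 + 120 = 24973)
h(x) = -134
1/(F + h(G(13))) = 1/(24973 - 134) = 1/24839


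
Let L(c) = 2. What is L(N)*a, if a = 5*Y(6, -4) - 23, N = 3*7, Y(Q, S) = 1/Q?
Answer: -133/3 ≈ -44.333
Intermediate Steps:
Y(Q, S) = 1/Q
N = 21
a = -133/6 (a = 5/6 - 23 = 5*(⅙) - 23 = ⅚ - 23 = -133/6 ≈ -22.167)
L(N)*a = 2*(-133/6) = -133/3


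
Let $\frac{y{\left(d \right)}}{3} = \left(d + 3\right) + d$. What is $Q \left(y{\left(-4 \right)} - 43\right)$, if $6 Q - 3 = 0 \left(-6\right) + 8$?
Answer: $- \frac{319}{3} \approx -106.33$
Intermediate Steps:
$y{\left(d \right)} = 9 + 6 d$ ($y{\left(d \right)} = 3 \left(\left(d + 3\right) + d\right) = 3 \left(\left(3 + d\right) + d\right) = 3 \left(3 + 2 d\right) = 9 + 6 d$)
$Q = \frac{11}{6}$ ($Q = \frac{1}{2} + \frac{0 \left(-6\right) + 8}{6} = \frac{1}{2} + \frac{0 + 8}{6} = \frac{1}{2} + \frac{1}{6} \cdot 8 = \frac{1}{2} + \frac{4}{3} = \frac{11}{6} \approx 1.8333$)
$Q \left(y{\left(-4 \right)} - 43\right) = \frac{11 \left(\left(9 + 6 \left(-4\right)\right) - 43\right)}{6} = \frac{11 \left(\left(9 - 24\right) - 43\right)}{6} = \frac{11 \left(-15 - 43\right)}{6} = \frac{11}{6} \left(-58\right) = - \frac{319}{3}$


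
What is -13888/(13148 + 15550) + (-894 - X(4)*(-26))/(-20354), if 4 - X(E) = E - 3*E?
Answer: -66493529/146029773 ≈ -0.45534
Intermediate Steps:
X(E) = 4 + 2*E (X(E) = 4 - (E - 3*E) = 4 - (-2)*E = 4 + 2*E)
-13888/(13148 + 15550) + (-894 - X(4)*(-26))/(-20354) = -13888/(13148 + 15550) + (-894 - (4 + 2*4)*(-26))/(-20354) = -13888/28698 + (-894 - (4 + 8)*(-26))*(-1/20354) = -13888*1/28698 + (-894 - 12*(-26))*(-1/20354) = -6944/14349 + (-894 - 1*(-312))*(-1/20354) = -6944/14349 + (-894 + 312)*(-1/20354) = -6944/14349 - 582*(-1/20354) = -6944/14349 + 291/10177 = -66493529/146029773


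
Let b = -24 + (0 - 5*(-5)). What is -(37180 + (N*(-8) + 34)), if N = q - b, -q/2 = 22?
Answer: -37574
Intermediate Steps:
q = -44 (q = -2*22 = -44)
b = 1 (b = -24 + (0 + 25) = -24 + 25 = 1)
N = -45 (N = -44 - 1*1 = -44 - 1 = -45)
-(37180 + (N*(-8) + 34)) = -(37180 + (-45*(-8) + 34)) = -(37180 + (360 + 34)) = -(37180 + 394) = -1*37574 = -37574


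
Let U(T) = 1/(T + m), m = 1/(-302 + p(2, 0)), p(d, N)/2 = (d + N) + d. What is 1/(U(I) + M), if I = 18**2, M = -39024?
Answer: -95255/3717230826 ≈ -2.5625e-5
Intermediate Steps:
p(d, N) = 2*N + 4*d (p(d, N) = 2*((d + N) + d) = 2*((N + d) + d) = 2*(N + 2*d) = 2*N + 4*d)
I = 324
m = -1/294 (m = 1/(-302 + (2*0 + 4*2)) = 1/(-302 + (0 + 8)) = 1/(-302 + 8) = 1/(-294) = -1/294 ≈ -0.0034014)
U(T) = 1/(-1/294 + T) (U(T) = 1/(T - 1/294) = 1/(-1/294 + T))
1/(U(I) + M) = 1/(294/(-1 + 294*324) - 39024) = 1/(294/(-1 + 95256) - 39024) = 1/(294/95255 - 39024) = 1/(-3717230826/95255) = -95255/3717230826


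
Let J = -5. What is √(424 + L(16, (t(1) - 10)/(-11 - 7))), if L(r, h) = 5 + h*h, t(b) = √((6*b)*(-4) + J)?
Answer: √(139067 - 20*I*√29)/18 ≈ 20.718 - 0.0080226*I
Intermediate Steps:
t(b) = √(-5 - 24*b) (t(b) = √((6*b)*(-4) - 5) = √(-24*b - 5) = √(-5 - 24*b))
L(r, h) = 5 + h²
√(424 + L(16, (t(1) - 10)/(-11 - 7))) = √(424 + (5 + ((√(-5 - 24*1) - 10)/(-11 - 7))²)) = √(424 + (5 + ((√(-5 - 24) - 10)/(-18))²)) = √(424 + (5 + ((√(-29) - 10)*(-1/18))²)) = √(424 + (5 + ((I*√29 - 10)*(-1/18))²)) = √(424 + (5 + ((-10 + I*√29)*(-1/18))²)) = √(424 + (5 + (5/9 - I*√29/18)²)) = √(429 + (5/9 - I*√29/18)²)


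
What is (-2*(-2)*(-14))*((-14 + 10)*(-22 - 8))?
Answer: -6720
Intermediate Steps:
(-2*(-2)*(-14))*((-14 + 10)*(-22 - 8)) = (4*(-14))*(-4*(-30)) = -56*120 = -6720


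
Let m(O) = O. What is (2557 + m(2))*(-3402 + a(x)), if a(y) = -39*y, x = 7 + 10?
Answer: -10402335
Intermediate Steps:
x = 17
(2557 + m(2))*(-3402 + a(x)) = (2557 + 2)*(-3402 - 39*17) = 2559*(-3402 - 663) = 2559*(-4065) = -10402335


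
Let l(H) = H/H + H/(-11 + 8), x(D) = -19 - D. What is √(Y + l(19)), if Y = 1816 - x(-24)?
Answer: √16251/3 ≈ 42.493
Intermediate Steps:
Y = 1811 (Y = 1816 - (-19 - 1*(-24)) = 1816 - (-19 + 24) = 1816 - 1*5 = 1816 - 5 = 1811)
l(H) = 1 - H/3 (l(H) = 1 + H/(-3) = 1 + H*(-⅓) = 1 - H/3)
√(Y + l(19)) = √(1811 + (1 - ⅓*19)) = √(1811 + (1 - 19/3)) = √(1811 - 16/3) = √(5417/3) = √16251/3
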